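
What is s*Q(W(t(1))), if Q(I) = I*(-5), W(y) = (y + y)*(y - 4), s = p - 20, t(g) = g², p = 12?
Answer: -240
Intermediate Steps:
s = -8 (s = 12 - 20 = -8)
W(y) = 2*y*(-4 + y) (W(y) = (2*y)*(-4 + y) = 2*y*(-4 + y))
Q(I) = -5*I
s*Q(W(t(1))) = -(-40)*2*1²*(-4 + 1²) = -(-40)*2*1*(-4 + 1) = -(-40)*2*1*(-3) = -(-40)*(-6) = -8*30 = -240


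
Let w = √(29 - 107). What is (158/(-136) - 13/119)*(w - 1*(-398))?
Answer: -120395/238 - 605*I*√78/476 ≈ -505.86 - 11.225*I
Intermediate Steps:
w = I*√78 (w = √(-78) = I*√78 ≈ 8.8318*I)
(158/(-136) - 13/119)*(w - 1*(-398)) = (158/(-136) - 13/119)*(I*√78 - 1*(-398)) = (158*(-1/136) - 13*1/119)*(I*√78 + 398) = (-79/68 - 13/119)*(398 + I*√78) = -605*(398 + I*√78)/476 = -120395/238 - 605*I*√78/476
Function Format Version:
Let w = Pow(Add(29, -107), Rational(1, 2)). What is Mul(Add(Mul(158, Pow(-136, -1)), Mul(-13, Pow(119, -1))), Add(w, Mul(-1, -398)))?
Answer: Add(Rational(-120395, 238), Mul(Rational(-605, 476), I, Pow(78, Rational(1, 2)))) ≈ Add(-505.86, Mul(-11.225, I))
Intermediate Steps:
w = Mul(I, Pow(78, Rational(1, 2))) (w = Pow(-78, Rational(1, 2)) = Mul(I, Pow(78, Rational(1, 2))) ≈ Mul(8.8318, I))
Mul(Add(Mul(158, Pow(-136, -1)), Mul(-13, Pow(119, -1))), Add(w, Mul(-1, -398))) = Mul(Add(Mul(158, Pow(-136, -1)), Mul(-13, Pow(119, -1))), Add(Mul(I, Pow(78, Rational(1, 2))), Mul(-1, -398))) = Mul(Add(Mul(158, Rational(-1, 136)), Mul(-13, Rational(1, 119))), Add(Mul(I, Pow(78, Rational(1, 2))), 398)) = Mul(Add(Rational(-79, 68), Rational(-13, 119)), Add(398, Mul(I, Pow(78, Rational(1, 2))))) = Mul(Rational(-605, 476), Add(398, Mul(I, Pow(78, Rational(1, 2))))) = Add(Rational(-120395, 238), Mul(Rational(-605, 476), I, Pow(78, Rational(1, 2))))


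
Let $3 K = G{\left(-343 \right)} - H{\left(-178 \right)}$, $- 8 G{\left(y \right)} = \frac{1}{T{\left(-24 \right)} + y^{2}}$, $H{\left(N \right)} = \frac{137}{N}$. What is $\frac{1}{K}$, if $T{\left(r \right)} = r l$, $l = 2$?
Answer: $\frac{83731912}{21481753} \approx 3.8978$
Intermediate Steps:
$T{\left(r \right)} = 2 r$ ($T{\left(r \right)} = r 2 = 2 r$)
$G{\left(y \right)} = - \frac{1}{8 \left(-48 + y^{2}\right)}$ ($G{\left(y \right)} = - \frac{1}{8 \left(2 \left(-24\right) + y^{2}\right)} = - \frac{1}{8 \left(-48 + y^{2}\right)}$)
$K = \frac{21481753}{83731912}$ ($K = \frac{- \frac{1}{-384 + 8 \left(-343\right)^{2}} - \frac{137}{-178}}{3} = \frac{- \frac{1}{-384 + 8 \cdot 117649} - 137 \left(- \frac{1}{178}\right)}{3} = \frac{- \frac{1}{-384 + 941192} - - \frac{137}{178}}{3} = \frac{- \frac{1}{940808} + \frac{137}{178}}{3} = \frac{1}{3} \cdot \frac{64445259}{83731912} = \frac{21481753}{83731912} \approx 0.25655$)
$\frac{1}{K} = \frac{1}{\frac{21481753}{83731912}} = \frac{83731912}{21481753}$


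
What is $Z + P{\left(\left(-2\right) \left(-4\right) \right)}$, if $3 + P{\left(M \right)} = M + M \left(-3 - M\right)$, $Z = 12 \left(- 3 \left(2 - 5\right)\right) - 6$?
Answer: $19$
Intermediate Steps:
$Z = 102$ ($Z = 12 \left(\left(-3\right) \left(-3\right)\right) - 6 = 12 \cdot 9 - 6 = 108 - 6 = 102$)
$P{\left(M \right)} = -3 + M + M \left(-3 - M\right)$ ($P{\left(M \right)} = -3 + \left(M + M \left(-3 - M\right)\right) = -3 + M + M \left(-3 - M\right)$)
$Z + P{\left(\left(-2\right) \left(-4\right) \right)} = 102 - \left(3 + \left(\left(-2\right) \left(-4\right)\right)^{2} + 2 \left(-2\right) \left(-4\right)\right) = 102 - 83 = 19$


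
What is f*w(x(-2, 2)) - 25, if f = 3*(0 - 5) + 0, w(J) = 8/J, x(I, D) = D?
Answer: -85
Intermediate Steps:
f = -15 (f = 3*(-5) + 0 = -15 + 0 = -15)
f*w(x(-2, 2)) - 25 = -120/2 - 25 = -15*4 - 25 = -60 - 25 = -85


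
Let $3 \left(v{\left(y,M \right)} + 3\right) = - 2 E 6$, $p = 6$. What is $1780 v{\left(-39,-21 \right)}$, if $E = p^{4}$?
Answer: $-9232860$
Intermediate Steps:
$E = 1296$ ($E = 6^{4} = 1296$)
$v{\left(y,M \right)} = -5187$ ($v{\left(y,M \right)} = -3 + \frac{\left(-2\right) 1296 \cdot 6}{3} = -3 + \frac{\left(-2592\right) 6}{3} = -3 + \frac{1}{3} \left(-15552\right) = -3 - 5184 = -5187$)
$1780 v{\left(-39,-21 \right)} = 1780 \left(-5187\right) = -9232860$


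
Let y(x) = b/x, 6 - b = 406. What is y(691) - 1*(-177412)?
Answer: 122591292/691 ≈ 1.7741e+5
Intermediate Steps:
b = -400 (b = 6 - 1*406 = 6 - 406 = -400)
y(x) = -400/x
y(691) - 1*(-177412) = -400/691 - 1*(-177412) = -400*1/691 + 177412 = -400/691 + 177412 = 122591292/691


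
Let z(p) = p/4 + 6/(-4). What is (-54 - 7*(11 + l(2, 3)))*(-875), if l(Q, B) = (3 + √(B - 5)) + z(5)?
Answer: 525875/4 + 6125*I*√2 ≈ 1.3147e+5 + 8662.1*I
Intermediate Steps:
z(p) = -3/2 + p/4 (z(p) = p*(¼) + 6*(-¼) = p/4 - 3/2 = -3/2 + p/4)
l(Q, B) = 11/4 + √(-5 + B) (l(Q, B) = (3 + √(B - 5)) + (-3/2 + (¼)*5) = (3 + √(-5 + B)) + (-3/2 + 5/4) = (3 + √(-5 + B)) - ¼ = 11/4 + √(-5 + B))
(-54 - 7*(11 + l(2, 3)))*(-875) = (-54 - 7*(11 + (11/4 + √(-5 + 3))))*(-875) = (-54 - 7*(11 + (11/4 + √(-2))))*(-875) = (-54 - 7*(11 + (11/4 + I*√2)))*(-875) = (-54 - 7*(55/4 + I*√2))*(-875) = (-54 + (-385/4 - 7*I*√2))*(-875) = (-601/4 - 7*I*√2)*(-875) = 525875/4 + 6125*I*√2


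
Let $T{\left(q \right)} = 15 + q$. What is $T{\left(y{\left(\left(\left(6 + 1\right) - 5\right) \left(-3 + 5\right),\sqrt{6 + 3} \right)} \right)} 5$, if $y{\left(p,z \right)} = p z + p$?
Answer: $155$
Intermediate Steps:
$y{\left(p,z \right)} = p + p z$
$T{\left(y{\left(\left(\left(6 + 1\right) - 5\right) \left(-3 + 5\right),\sqrt{6 + 3} \right)} \right)} 5 = \left(15 + \left(\left(6 + 1\right) - 5\right) \left(-3 + 5\right) \left(1 + \sqrt{6 + 3}\right)\right) 5 = \left(15 + \left(7 - 5\right) 2 \left(1 + \sqrt{9}\right)\right) 5 = \left(15 + 2 \cdot 2 \left(1 + 3\right)\right) 5 = \left(15 + 4 \cdot 4\right) 5 = \left(15 + 16\right) 5 = 31 \cdot 5 = 155$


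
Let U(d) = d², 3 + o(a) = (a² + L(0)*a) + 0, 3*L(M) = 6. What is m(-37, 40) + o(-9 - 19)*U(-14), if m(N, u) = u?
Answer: 142140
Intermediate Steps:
L(M) = 2 (L(M) = (⅓)*6 = 2)
o(a) = -3 + a² + 2*a (o(a) = -3 + ((a² + 2*a) + 0) = -3 + (a² + 2*a) = -3 + a² + 2*a)
m(-37, 40) + o(-9 - 19)*U(-14) = 40 + (-3 + (-9 - 19)² + 2*(-9 - 19))*(-14)² = 40 + (-3 + (-28)² + 2*(-28))*196 = 40 + (-3 + 784 - 56)*196 = 40 + 725*196 = 40 + 142100 = 142140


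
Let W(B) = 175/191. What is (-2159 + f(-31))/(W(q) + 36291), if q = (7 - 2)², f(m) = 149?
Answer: -191955/3465878 ≈ -0.055384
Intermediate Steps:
q = 25 (q = 5² = 25)
W(B) = 175/191 (W(B) = 175*(1/191) = 175/191)
(-2159 + f(-31))/(W(q) + 36291) = (-2159 + 149)/(175/191 + 36291) = -2010/6931756/191 = -2010*191/6931756 = -191955/3465878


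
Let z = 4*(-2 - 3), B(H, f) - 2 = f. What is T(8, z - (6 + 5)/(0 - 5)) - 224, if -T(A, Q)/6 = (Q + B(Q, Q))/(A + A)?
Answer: -1057/5 ≈ -211.40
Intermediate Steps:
B(H, f) = 2 + f
z = -20 (z = 4*(-5) = -20)
T(A, Q) = -3*(2 + 2*Q)/A (T(A, Q) = -6*(Q + (2 + Q))/(A + A) = -6*(2 + 2*Q)/(2*A) = -6*(2 + 2*Q)*1/(2*A) = -3*(2 + 2*Q)/A)
T(8, z - (6 + 5)/(0 - 5)) - 224 = 6*(-1 - (-20 - (6 + 5)/(0 - 5)))/8 - 224 = 6*(⅛)*(-1 - (-20 - 11/(-5))) - 224 = 6*(⅛)*(-1 - (-20 - 11*(-1)/5)) - 224 = 6*(⅛)*(-1 - (-20 - 1*(-11/5))) - 224 = 6*(⅛)*(-1 - (-20 + 11/5)) - 224 = 6*(⅛)*(-1 - 1*(-89/5)) - 224 = 6*(⅛)*(-1 + 89/5) - 224 = 6*(⅛)*(84/5) - 224 = 63/5 - 224 = -1057/5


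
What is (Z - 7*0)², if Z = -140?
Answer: 19600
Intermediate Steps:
(Z - 7*0)² = (-140 - 7*0)² = (-140 + 0)² = (-140)² = 19600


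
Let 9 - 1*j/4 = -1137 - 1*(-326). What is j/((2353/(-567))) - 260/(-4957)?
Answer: -9218218540/11663821 ≈ -790.33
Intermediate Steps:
j = 3280 (j = 36 - 4*(-1137 - 1*(-326)) = 36 - 4*(-1137 + 326) = 36 - 4*(-811) = 36 + 3244 = 3280)
j/((2353/(-567))) - 260/(-4957) = 3280/((2353/(-567))) - 260/(-4957) = 3280/((2353*(-1/567))) - 260*(-1/4957) = 3280/(-2353/567) + 260/4957 = 3280*(-567/2353) + 260/4957 = -1859760/2353 + 260/4957 = -9218218540/11663821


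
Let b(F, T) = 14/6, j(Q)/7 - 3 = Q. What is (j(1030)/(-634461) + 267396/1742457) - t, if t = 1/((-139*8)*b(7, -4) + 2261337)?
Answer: 354740311620252824/2497087107205591893 ≈ 0.14206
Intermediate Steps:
j(Q) = 21 + 7*Q
b(F, T) = 7/3 (b(F, T) = 14*(⅙) = 7/3)
t = 3/6776227 (t = 1/(-139*8*(7/3) + 2261337) = 1/(-1112*7/3 + 2261337) = 1/(-7784/3 + 2261337) = 1/(6776227/3) = 3/6776227 ≈ 4.4272e-7)
(j(1030)/(-634461) + 267396/1742457) - t = ((21 + 7*1030)/(-634461) + 267396/1742457) - 1*3/6776227 = ((21 + 7210)*(-1/634461) + 267396*(1/1742457)) - 3/6776227 = (7231*(-1/634461) + 89132/580819) - 3/6776227 = (-7231/634461 + 89132/580819) - 3/6776227 = 52350875663/368507003559 - 3/6776227 = 354740311620252824/2497087107205591893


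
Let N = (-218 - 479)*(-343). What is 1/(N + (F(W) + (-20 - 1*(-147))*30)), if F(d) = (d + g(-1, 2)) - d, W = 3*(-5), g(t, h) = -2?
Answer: 1/242879 ≈ 4.1173e-6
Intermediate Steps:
W = -15
F(d) = -2 (F(d) = (d - 2) - d = (-2 + d) - d = -2)
N = 239071 (N = -697*(-343) = 239071)
1/(N + (F(W) + (-20 - 1*(-147))*30)) = 1/(239071 + (-2 + (-20 - 1*(-147))*30)) = 1/(239071 + (-2 + (-20 + 147)*30)) = 1/(239071 + (-2 + 127*30)) = 1/(239071 + (-2 + 3810)) = 1/(239071 + 3808) = 1/242879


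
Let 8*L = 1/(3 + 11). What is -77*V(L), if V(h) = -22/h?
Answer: 189728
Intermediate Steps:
L = 1/112 (L = 1/(8*(3 + 11)) = (1/8)/14 = (1/8)*(1/14) = 1/112 ≈ 0.0089286)
-77*V(L) = -(-1694)/1/112 = -(-1694)*112 = -77*(-2464) = 189728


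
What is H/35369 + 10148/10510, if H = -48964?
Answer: -77843514/185864095 ≈ -0.41882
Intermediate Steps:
H/35369 + 10148/10510 = -48964/35369 + 10148/10510 = -48964*1/35369 + 10148*(1/10510) = -48964/35369 + 5074/5255 = -77843514/185864095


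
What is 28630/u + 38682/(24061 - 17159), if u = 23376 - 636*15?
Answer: 26171729/3410574 ≈ 7.6737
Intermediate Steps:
u = 13836 (u = 23376 - 9540 = 13836)
28630/u + 38682/(24061 - 17159) = 28630/13836 + 38682/(24061 - 17159) = 28630*(1/13836) + 38682/6902 = 14315/6918 + 38682*(1/6902) = 14315/6918 + 2763/493 = 26171729/3410574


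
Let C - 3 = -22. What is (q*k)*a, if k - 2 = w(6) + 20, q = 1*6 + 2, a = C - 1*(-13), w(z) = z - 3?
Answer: -1200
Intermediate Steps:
C = -19 (C = 3 - 22 = -19)
w(z) = -3 + z
a = -6 (a = -19 - 1*(-13) = -19 + 13 = -6)
q = 8 (q = 6 + 2 = 8)
k = 25 (k = 2 + ((-3 + 6) + 20) = 2 + (3 + 20) = 2 + 23 = 25)
(q*k)*a = (8*25)*(-6) = 200*(-6) = -1200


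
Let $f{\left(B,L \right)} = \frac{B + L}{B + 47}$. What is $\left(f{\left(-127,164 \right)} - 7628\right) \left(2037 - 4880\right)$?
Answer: $\frac{1735017511}{80} \approx 2.1688 \cdot 10^{7}$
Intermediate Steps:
$f{\left(B,L \right)} = \frac{B + L}{47 + B}$
$\left(f{\left(-127,164 \right)} - 7628\right) \left(2037 - 4880\right) = \left(\frac{-127 + 164}{47 - 127} - 7628\right) \left(2037 - 4880\right) = \left(\frac{1}{-80} \cdot 37 - 7628\right) \left(-2843\right) = \left(\left(- \frac{1}{80}\right) 37 - 7628\right) \left(-2843\right) = \left(- \frac{37}{80} - 7628\right) \left(-2843\right) = \left(- \frac{610277}{80}\right) \left(-2843\right) = \frac{1735017511}{80}$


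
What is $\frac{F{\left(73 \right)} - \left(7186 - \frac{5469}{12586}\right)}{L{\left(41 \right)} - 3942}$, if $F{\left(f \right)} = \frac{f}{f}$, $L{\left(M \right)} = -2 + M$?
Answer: $\frac{30141647}{16374386} \approx 1.8408$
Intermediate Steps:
$F{\left(f \right)} = 1$
$\frac{F{\left(73 \right)} - \left(7186 - \frac{5469}{12586}\right)}{L{\left(41 \right)} - 3942} = \frac{1 - \left(7186 - \frac{5469}{12586}\right)}{\left(-2 + 41\right) - 3942} = \frac{1 + \left(5469 \cdot \frac{1}{12586} - 7186\right)}{39 - 3942} = \frac{1 + \left(\frac{5469}{12586} - 7186\right)}{-3903} = \left(1 - \frac{90437527}{12586}\right) \left(- \frac{1}{3903}\right) = \left(- \frac{90424941}{12586}\right) \left(- \frac{1}{3903}\right) = \frac{30141647}{16374386}$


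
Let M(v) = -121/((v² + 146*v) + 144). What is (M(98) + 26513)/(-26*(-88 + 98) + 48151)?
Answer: 637796607/1152065896 ≈ 0.55361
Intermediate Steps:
M(v) = -121/(144 + v² + 146*v)
(M(98) + 26513)/(-26*(-88 + 98) + 48151) = (-121/(144 + 98² + 146*98) + 26513)/(-26*(-88 + 98) + 48151) = (-121/(144 + 9604 + 14308) + 26513)/(-26*10 + 48151) = (-121/24056 + 26513)/(-260 + 48151) = (-121*1/24056 + 26513)/47891 = (-121/24056 + 26513)*(1/47891) = (637796607/24056)*(1/47891) = 637796607/1152065896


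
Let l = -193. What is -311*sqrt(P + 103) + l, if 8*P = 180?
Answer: -193 - 311*sqrt(502)/2 ≈ -3677.0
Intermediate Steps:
P = 45/2 (P = (1/8)*180 = 45/2 ≈ 22.500)
-311*sqrt(P + 103) + l = -311*sqrt(45/2 + 103) - 193 = -311*sqrt(502)/2 - 193 = -193 - 311*sqrt(502)/2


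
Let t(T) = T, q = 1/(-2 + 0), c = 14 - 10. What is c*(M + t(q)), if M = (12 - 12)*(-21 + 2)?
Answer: -2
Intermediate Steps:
M = 0 (M = 0*(-19) = 0)
c = 4
q = -1/2 (q = 1/(-2) = -1/2 ≈ -0.50000)
c*(M + t(q)) = 4*(0 - 1/2) = 4*(-1/2) = -2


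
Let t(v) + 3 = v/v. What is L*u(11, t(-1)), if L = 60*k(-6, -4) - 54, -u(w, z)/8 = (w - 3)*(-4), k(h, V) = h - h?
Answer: -13824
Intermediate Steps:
k(h, V) = 0
t(v) = -2 (t(v) = -3 + v/v = -3 + 1 = -2)
u(w, z) = -96 + 32*w (u(w, z) = -8*(w - 3)*(-4) = -8*(-3 + w)*(-4) = -8*(12 - 4*w) = -96 + 32*w)
L = -54 (L = 60*0 - 54 = 0 - 54 = -54)
L*u(11, t(-1)) = -54*(-96 + 32*11) = -54*(-96 + 352) = -54*256 = -13824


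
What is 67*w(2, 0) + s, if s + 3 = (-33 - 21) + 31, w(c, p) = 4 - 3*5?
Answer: -763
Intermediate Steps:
w(c, p) = -11 (w(c, p) = 4 - 15 = -11)
s = -26 (s = -3 + ((-33 - 21) + 31) = -3 + (-54 + 31) = -3 - 23 = -26)
67*w(2, 0) + s = 67*(-11) - 26 = -737 - 26 = -763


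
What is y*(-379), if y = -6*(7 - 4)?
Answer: 6822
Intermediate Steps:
y = -18 (y = -6*3 = -18)
y*(-379) = -18*(-379) = 6822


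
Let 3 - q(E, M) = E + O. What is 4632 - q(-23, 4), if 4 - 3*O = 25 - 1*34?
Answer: 13831/3 ≈ 4610.3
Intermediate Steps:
O = 13/3 (O = 4/3 - (25 - 1*34)/3 = 4/3 - (25 - 34)/3 = 4/3 - 1/3*(-9) = 4/3 + 3 = 13/3 ≈ 4.3333)
q(E, M) = -4/3 - E (q(E, M) = 3 - (E + 13/3) = 3 - (13/3 + E) = 3 + (-13/3 - E) = -4/3 - E)
4632 - q(-23, 4) = 4632 - (-4/3 - 1*(-23)) = 4632 - (-4/3 + 23) = 4632 - 1*65/3 = 4632 - 65/3 = 13831/3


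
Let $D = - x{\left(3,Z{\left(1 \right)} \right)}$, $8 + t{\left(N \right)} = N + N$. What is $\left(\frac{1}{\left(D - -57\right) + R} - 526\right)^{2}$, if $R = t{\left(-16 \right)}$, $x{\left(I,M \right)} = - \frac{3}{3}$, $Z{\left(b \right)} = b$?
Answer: $\frac{89624089}{324} \approx 2.7662 \cdot 10^{5}$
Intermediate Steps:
$x{\left(I,M \right)} = -1$ ($x{\left(I,M \right)} = \left(-3\right) \frac{1}{3} = -1$)
$t{\left(N \right)} = -8 + 2 N$ ($t{\left(N \right)} = -8 + \left(N + N\right) = -8 + 2 N$)
$R = -40$ ($R = -8 + 2 \left(-16\right) = -8 - 32 = -40$)
$D = 1$ ($D = \left(-1\right) \left(-1\right) = 1$)
$\left(\frac{1}{\left(D - -57\right) + R} - 526\right)^{2} = \left(\frac{1}{\left(1 - -57\right) - 40} - 526\right)^{2} = \left(\frac{1}{\left(1 + 57\right) - 40} - 526\right)^{2} = \left(\frac{1}{58 - 40} - 526\right)^{2} = \left(\frac{1}{18} - 526\right)^{2} = \left(- \frac{9467}{18}\right)^{2} = \frac{89624089}{324}$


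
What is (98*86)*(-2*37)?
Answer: -623672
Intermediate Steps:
(98*86)*(-2*37) = 8428*(-74) = -623672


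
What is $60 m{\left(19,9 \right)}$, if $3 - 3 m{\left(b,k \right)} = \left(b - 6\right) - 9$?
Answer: $-20$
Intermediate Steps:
$m{\left(b,k \right)} = 6 - \frac{b}{3}$ ($m{\left(b,k \right)} = 1 - \frac{\left(b - 6\right) - 9}{3} = 1 - \frac{\left(-6 + b\right) - 9}{3} = 1 - \frac{-15 + b}{3} = 1 - \left(-5 + \frac{b}{3}\right) = 6 - \frac{b}{3}$)
$60 m{\left(19,9 \right)} = 60 \left(6 - \frac{19}{3}\right) = 60 \left(- \frac{1}{3}\right) = -20$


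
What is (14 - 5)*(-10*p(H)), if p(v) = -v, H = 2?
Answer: 180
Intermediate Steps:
(14 - 5)*(-10*p(H)) = (14 - 5)*(-(-10)*2) = 9*(-10*(-2)) = 9*20 = 180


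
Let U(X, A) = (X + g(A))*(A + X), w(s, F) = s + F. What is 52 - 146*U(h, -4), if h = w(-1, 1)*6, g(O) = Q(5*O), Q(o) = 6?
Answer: 3556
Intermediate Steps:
w(s, F) = F + s
g(O) = 6
h = 0 (h = (1 - 1)*6 = 0*6 = 0)
U(X, A) = (6 + X)*(A + X) (U(X, A) = (X + 6)*(A + X) = (6 + X)*(A + X))
52 - 146*U(h, -4) = 52 - 146*(0² + 6*(-4) + 6*0 - 4*0) = 52 - 146*(0 - 24 + 0 + 0) = 52 - 146*(-24) = 52 + 3504 = 3556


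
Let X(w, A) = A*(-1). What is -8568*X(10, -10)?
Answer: -85680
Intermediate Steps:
X(w, A) = -A
-8568*X(10, -10) = -(-8568)*(-10) = -8568*10 = -85680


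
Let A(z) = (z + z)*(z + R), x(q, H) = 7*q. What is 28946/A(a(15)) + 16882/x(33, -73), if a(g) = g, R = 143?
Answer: 4817067/60830 ≈ 79.189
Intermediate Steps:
A(z) = 2*z*(143 + z) (A(z) = (z + z)*(z + 143) = (2*z)*(143 + z) = 2*z*(143 + z))
28946/A(a(15)) + 16882/x(33, -73) = 28946/((2*15*(143 + 15))) + 16882/((7*33)) = 28946/((2*15*158)) + 16882/231 = 28946/4740 + 16882*(1/231) = 28946*(1/4740) + 16882/231 = 14473/2370 + 16882/231 = 4817067/60830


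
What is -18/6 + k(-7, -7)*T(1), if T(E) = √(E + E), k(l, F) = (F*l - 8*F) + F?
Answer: -3 + 98*√2 ≈ 135.59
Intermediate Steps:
k(l, F) = -7*F + F*l (k(l, F) = (-8*F + F*l) + F = -7*F + F*l)
T(E) = √2*√E (T(E) = √(2*E) = √2*√E)
-18/6 + k(-7, -7)*T(1) = -18/6 + (-7*(-7 - 7))*(√2*√1) = -18*⅙ + (-7*(-14))*(√2*1) = -3 + 98*√2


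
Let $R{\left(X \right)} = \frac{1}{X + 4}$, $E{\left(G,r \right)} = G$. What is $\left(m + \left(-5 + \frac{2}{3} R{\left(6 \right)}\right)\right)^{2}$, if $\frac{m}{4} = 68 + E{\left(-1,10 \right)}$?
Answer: $\frac{15570916}{225} \approx 69204.0$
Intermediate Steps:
$R{\left(X \right)} = \frac{1}{4 + X}$
$m = 268$ ($m = 4 \left(68 - 1\right) = 4 \cdot 67 = 268$)
$\left(m + \left(-5 + \frac{2}{3} R{\left(6 \right)}\right)\right)^{2} = \left(268 - \left(5 - \frac{2 \cdot \frac{1}{3}}{4 + 6}\right)\right)^{2} = \left(268 - \left(5 - \frac{2 \cdot \frac{1}{3}}{10}\right)\right)^{2} = \left(268 + \left(-5 + \frac{2}{3} \cdot \frac{1}{10}\right)\right)^{2} = \left(268 + \left(-5 + \frac{1}{15}\right)\right)^{2} = \left(268 - \frac{74}{15}\right)^{2} = \left(\frac{3946}{15}\right)^{2} = \frac{15570916}{225}$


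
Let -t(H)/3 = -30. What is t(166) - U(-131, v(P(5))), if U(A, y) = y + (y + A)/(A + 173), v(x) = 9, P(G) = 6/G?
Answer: 1762/21 ≈ 83.905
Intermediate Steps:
t(H) = 90 (t(H) = -3*(-30) = 90)
U(A, y) = y + (A + y)/(173 + A)
t(166) - U(-131, v(P(5))) = 90 - (-131 + 174*9 - 131*9)/(173 - 131) = 90 - (-131 + 1566 - 1179)/42 = 90 - 256/42 = 90 - 1*128/21 = 90 - 128/21 = 1762/21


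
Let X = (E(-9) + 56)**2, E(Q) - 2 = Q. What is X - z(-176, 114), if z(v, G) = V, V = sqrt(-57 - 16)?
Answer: 2401 - I*sqrt(73) ≈ 2401.0 - 8.544*I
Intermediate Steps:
E(Q) = 2 + Q
V = I*sqrt(73) (V = sqrt(-73) = I*sqrt(73) ≈ 8.544*I)
z(v, G) = I*sqrt(73)
X = 2401 (X = ((2 - 9) + 56)**2 = (-7 + 56)**2 = 49**2 = 2401)
X - z(-176, 114) = 2401 - I*sqrt(73)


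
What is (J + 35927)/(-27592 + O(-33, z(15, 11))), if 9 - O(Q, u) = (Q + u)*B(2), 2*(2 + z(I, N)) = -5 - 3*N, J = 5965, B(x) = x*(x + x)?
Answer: -41892/27151 ≈ -1.5429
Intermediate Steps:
B(x) = 2*x² (B(x) = x*(2*x) = 2*x²)
z(I, N) = -9/2 - 3*N/2 (z(I, N) = -2 + (-5 - 3*N)/2 = -2 + (-5/2 - 3*N/2) = -9/2 - 3*N/2)
O(Q, u) = 9 - 8*Q - 8*u (O(Q, u) = 9 - (Q + u)*2*2² = 9 - (Q + u)*2*4 = 9 - (Q + u)*8 = 9 - (8*Q + 8*u) = 9 + (-8*Q - 8*u) = 9 - 8*Q - 8*u)
(J + 35927)/(-27592 + O(-33, z(15, 11))) = (5965 + 35927)/(-27592 + (9 - 8*(-33) - 8*(-9/2 - 3/2*11))) = 41892/(-27592 + (9 + 264 - 8*(-9/2 - 33/2))) = 41892/(-27592 + (9 + 264 - 8*(-21))) = 41892/(-27592 + (9 + 264 + 168)) = 41892/(-27592 + 441) = 41892/(-27151) = 41892*(-1/27151) = -41892/27151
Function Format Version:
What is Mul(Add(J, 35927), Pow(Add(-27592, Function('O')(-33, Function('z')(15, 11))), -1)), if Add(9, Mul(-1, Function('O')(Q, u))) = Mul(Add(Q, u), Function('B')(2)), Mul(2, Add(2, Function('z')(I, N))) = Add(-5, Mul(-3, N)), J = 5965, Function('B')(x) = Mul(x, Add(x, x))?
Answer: Rational(-41892, 27151) ≈ -1.5429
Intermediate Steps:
Function('B')(x) = Mul(2, Pow(x, 2)) (Function('B')(x) = Mul(x, Mul(2, x)) = Mul(2, Pow(x, 2)))
Function('z')(I, N) = Add(Rational(-9, 2), Mul(Rational(-3, 2), N)) (Function('z')(I, N) = Add(-2, Mul(Rational(1, 2), Add(-5, Mul(-3, N)))) = Add(-2, Add(Rational(-5, 2), Mul(Rational(-3, 2), N))) = Add(Rational(-9, 2), Mul(Rational(-3, 2), N)))
Function('O')(Q, u) = Add(9, Mul(-8, Q), Mul(-8, u)) (Function('O')(Q, u) = Add(9, Mul(-1, Mul(Add(Q, u), Mul(2, Pow(2, 2))))) = Add(9, Mul(-1, Mul(Add(Q, u), Mul(2, 4)))) = Add(9, Mul(-1, Mul(Add(Q, u), 8))) = Add(9, Mul(-1, Add(Mul(8, Q), Mul(8, u)))) = Add(9, Add(Mul(-8, Q), Mul(-8, u))) = Add(9, Mul(-8, Q), Mul(-8, u)))
Mul(Add(J, 35927), Pow(Add(-27592, Function('O')(-33, Function('z')(15, 11))), -1)) = Mul(Add(5965, 35927), Pow(Add(-27592, Add(9, Mul(-8, -33), Mul(-8, Add(Rational(-9, 2), Mul(Rational(-3, 2), 11))))), -1)) = Mul(41892, Pow(Add(-27592, Add(9, 264, Mul(-8, Add(Rational(-9, 2), Rational(-33, 2))))), -1)) = Mul(41892, Pow(Add(-27592, Add(9, 264, Mul(-8, -21))), -1)) = Mul(41892, Pow(Add(-27592, Add(9, 264, 168)), -1)) = Mul(41892, Pow(Add(-27592, 441), -1)) = Mul(41892, Pow(-27151, -1)) = Mul(41892, Rational(-1, 27151)) = Rational(-41892, 27151)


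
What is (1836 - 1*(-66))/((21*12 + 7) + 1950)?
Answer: 1902/2209 ≈ 0.86102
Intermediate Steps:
(1836 - 1*(-66))/((21*12 + 7) + 1950) = (1836 + 66)/((252 + 7) + 1950) = 1902/(259 + 1950) = 1902/2209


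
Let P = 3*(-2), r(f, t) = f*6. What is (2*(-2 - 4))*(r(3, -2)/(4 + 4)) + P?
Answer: -33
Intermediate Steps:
r(f, t) = 6*f
P = -6
(2*(-2 - 4))*(r(3, -2)/(4 + 4)) + P = (2*(-2 - 4))*((6*3)/(4 + 4)) - 6 = (2*(-6))*(18/8) - 6 = -216/8 - 6 = -12*9/4 - 6 = -27 - 6 = -33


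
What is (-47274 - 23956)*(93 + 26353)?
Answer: -1883748580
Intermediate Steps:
(-47274 - 23956)*(93 + 26353) = -71230*26446 = -1883748580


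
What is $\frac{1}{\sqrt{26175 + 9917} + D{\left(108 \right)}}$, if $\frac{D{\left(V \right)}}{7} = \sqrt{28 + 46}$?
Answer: $\frac{1}{2 \sqrt{9023} + 7 \sqrt{74}} \approx 0.0039969$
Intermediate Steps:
$D{\left(V \right)} = 7 \sqrt{74}$ ($D{\left(V \right)} = 7 \sqrt{28 + 46} = 7 \sqrt{74}$)
$\frac{1}{\sqrt{26175 + 9917} + D{\left(108 \right)}} = \frac{1}{\sqrt{26175 + 9917} + 7 \sqrt{74}} = \frac{1}{\sqrt{36092} + 7 \sqrt{74}} = \frac{1}{2 \sqrt{9023} + 7 \sqrt{74}}$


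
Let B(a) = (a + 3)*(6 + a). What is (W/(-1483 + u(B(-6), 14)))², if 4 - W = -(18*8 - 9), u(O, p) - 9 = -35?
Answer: 19321/2277081 ≈ 0.0084850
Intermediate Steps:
B(a) = (3 + a)*(6 + a)
u(O, p) = -26 (u(O, p) = 9 - 35 = -26)
W = 139 (W = 4 - (-1)*(18*8 - 9) = 4 - (-1)*(144 - 9) = 4 - (-1)*135 = 4 - 1*(-135) = 4 + 135 = 139)
(W/(-1483 + u(B(-6), 14)))² = (139/(-1483 - 26))² = (139/(-1509))² = (139*(-1/1509))² = (-139/1509)² = 19321/2277081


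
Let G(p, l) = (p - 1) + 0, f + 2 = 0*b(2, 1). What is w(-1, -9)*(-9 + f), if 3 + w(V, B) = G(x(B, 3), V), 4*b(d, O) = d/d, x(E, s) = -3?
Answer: 77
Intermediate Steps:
b(d, O) = ¼ (b(d, O) = (d/d)/4 = (¼)*1 = ¼)
f = -2 (f = -2 + 0*(¼) = -2 + 0 = -2)
G(p, l) = -1 + p (G(p, l) = (-1 + p) + 0 = -1 + p)
w(V, B) = -7 (w(V, B) = -3 + (-1 - 3) = -3 - 4 = -7)
w(-1, -9)*(-9 + f) = -7*(-9 - 2) = -7*(-11) = 77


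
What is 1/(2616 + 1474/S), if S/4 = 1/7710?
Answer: 1/2843751 ≈ 3.5165e-7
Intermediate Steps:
S = 2/3855 (S = 4/7710 = 4*(1/7710) = 2/3855 ≈ 0.00051881)
1/(2616 + 1474/S) = 1/(2616 + 1474/(2/3855)) = 1/(2616 + 1474*(3855/2)) = 1/(2616 + 2841135) = 1/2843751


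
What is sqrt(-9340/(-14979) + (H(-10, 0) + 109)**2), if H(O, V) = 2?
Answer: sqrt(2764608107421)/14979 ≈ 111.00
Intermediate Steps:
sqrt(-9340/(-14979) + (H(-10, 0) + 109)**2) = sqrt(-9340/(-14979) + (2 + 109)**2) = sqrt(-9340*(-1/14979) + 111**2) = sqrt(9340/14979 + 12321) = sqrt(184565599/14979) = sqrt(2764608107421)/14979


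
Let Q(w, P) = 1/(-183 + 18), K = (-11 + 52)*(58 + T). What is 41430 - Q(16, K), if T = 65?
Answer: 6835951/165 ≈ 41430.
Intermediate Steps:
K = 5043 (K = (-11 + 52)*(58 + 65) = 41*123 = 5043)
Q(w, P) = -1/165 (Q(w, P) = 1/(-165) = -1/165)
41430 - Q(16, K) = 41430 - 1*(-1/165) = 41430 + 1/165 = 6835951/165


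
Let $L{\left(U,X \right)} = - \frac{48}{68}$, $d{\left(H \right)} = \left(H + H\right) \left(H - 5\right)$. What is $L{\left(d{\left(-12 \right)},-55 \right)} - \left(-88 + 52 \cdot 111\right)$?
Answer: $- \frac{96640}{17} \approx -5684.7$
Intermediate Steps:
$d{\left(H \right)} = 2 H \left(-5 + H\right)$
$L{\left(U,X \right)} = - \frac{12}{17}$ ($L{\left(U,X \right)} = \left(-48\right) \frac{1}{68} = - \frac{12}{17}$)
$L{\left(d{\left(-12 \right)},-55 \right)} - \left(-88 + 52 \cdot 111\right) = - \frac{12}{17} - \left(-88 + 52 \cdot 111\right) = - \frac{12}{17} - \left(-88 + 5772\right) = - \frac{12}{17} - 5684 = - \frac{96640}{17}$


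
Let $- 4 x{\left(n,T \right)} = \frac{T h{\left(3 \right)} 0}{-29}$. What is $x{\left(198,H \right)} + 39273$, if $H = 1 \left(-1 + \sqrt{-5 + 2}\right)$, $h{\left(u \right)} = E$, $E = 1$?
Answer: $39273$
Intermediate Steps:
$h{\left(u \right)} = 1$
$H = -1 + i \sqrt{3}$ ($H = 1 \left(-1 + \sqrt{-3}\right) = 1 \left(-1 + i \sqrt{3}\right) = -1 + i \sqrt{3} \approx -1.0 + 1.732 i$)
$x{\left(n,T \right)} = 0$ ($x{\left(n,T \right)} = - \frac{T 1 \cdot 0 \frac{1}{-29}}{4} = - \frac{T 0 \left(- \frac{1}{29}\right)}{4} = - \frac{0 \left(- \frac{1}{29}\right)}{4} = \left(- \frac{1}{4}\right) 0 = 0$)
$x{\left(198,H \right)} + 39273 = 0 + 39273 = 39273$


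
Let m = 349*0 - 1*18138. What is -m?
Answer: 18138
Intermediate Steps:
m = -18138 (m = 0 - 18138 = -18138)
-m = -1*(-18138) = 18138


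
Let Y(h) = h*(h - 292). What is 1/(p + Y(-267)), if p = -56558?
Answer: 1/92695 ≈ 1.0788e-5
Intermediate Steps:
Y(h) = h*(-292 + h)
1/(p + Y(-267)) = 1/(-56558 - 267*(-292 - 267)) = 1/(-56558 - 267*(-559)) = 1/(-56558 + 149253) = 1/92695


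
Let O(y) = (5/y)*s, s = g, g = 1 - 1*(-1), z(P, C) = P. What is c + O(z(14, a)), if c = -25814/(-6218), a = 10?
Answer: 105894/21763 ≈ 4.8658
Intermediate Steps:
g = 2 (g = 1 + 1 = 2)
s = 2
c = 12907/3109 (c = -25814*(-1/6218) = 12907/3109 ≈ 4.1515)
O(y) = 10/y (O(y) = (5/y)*2 = 10/y)
c + O(z(14, a)) = 12907/3109 + 10/14 = 12907/3109 + 10*(1/14) = 12907/3109 + 5/7 = 105894/21763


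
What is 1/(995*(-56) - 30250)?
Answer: -1/85970 ≈ -1.1632e-5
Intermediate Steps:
1/(995*(-56) - 30250) = 1/(-55720 - 30250) = 1/(-85970) = -1/85970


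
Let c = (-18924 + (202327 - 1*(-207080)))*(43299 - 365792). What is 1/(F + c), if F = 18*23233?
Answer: -1/125927615925 ≈ -7.9411e-12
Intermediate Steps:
F = 418194
c = -125928034119 (c = (-18924 + (202327 + 207080))*(-322493) = (-18924 + 409407)*(-322493) = 390483*(-322493) = -125928034119)
1/(F + c) = 1/(418194 - 125928034119) = 1/(-125927615925) = -1/125927615925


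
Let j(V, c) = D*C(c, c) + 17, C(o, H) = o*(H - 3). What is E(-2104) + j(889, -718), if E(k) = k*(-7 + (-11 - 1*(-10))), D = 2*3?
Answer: 3122917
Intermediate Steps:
D = 6
C(o, H) = o*(-3 + H)
j(V, c) = 17 + 6*c*(-3 + c) (j(V, c) = 6*(c*(-3 + c)) + 17 = 6*c*(-3 + c) + 17 = 17 + 6*c*(-3 + c))
E(k) = -8*k (E(k) = k*(-7 + (-11 + 10)) = k*(-7 - 1) = k*(-8) = -8*k)
E(-2104) + j(889, -718) = -8*(-2104) + (17 + 6*(-718)*(-3 - 718)) = 16832 + (17 + 6*(-718)*(-721)) = 16832 + (17 + 3106068) = 16832 + 3106085 = 3122917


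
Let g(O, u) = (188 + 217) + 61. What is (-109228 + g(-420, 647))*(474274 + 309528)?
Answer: -85247873124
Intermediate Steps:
g(O, u) = 466 (g(O, u) = 405 + 61 = 466)
(-109228 + g(-420, 647))*(474274 + 309528) = (-109228 + 466)*(474274 + 309528) = -108762*783802 = -85247873124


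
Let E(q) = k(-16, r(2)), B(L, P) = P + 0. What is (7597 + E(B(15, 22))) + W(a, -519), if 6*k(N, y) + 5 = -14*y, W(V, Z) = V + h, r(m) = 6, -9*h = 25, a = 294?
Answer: 141721/18 ≈ 7873.4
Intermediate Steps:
h = -25/9 (h = -1/9*25 = -25/9 ≈ -2.7778)
W(V, Z) = -25/9 + V (W(V, Z) = V - 25/9 = -25/9 + V)
B(L, P) = P
k(N, y) = -5/6 - 7*y/3 (k(N, y) = -5/6 + (-14*y)/6 = -5/6 - 7*y/3)
E(q) = -89/6 (E(q) = -5/6 - 7/3*6 = -5/6 - 14 = -89/6)
(7597 + E(B(15, 22))) + W(a, -519) = (7597 - 89/6) + (-25/9 + 294) = 45493/6 + 2621/9 = 141721/18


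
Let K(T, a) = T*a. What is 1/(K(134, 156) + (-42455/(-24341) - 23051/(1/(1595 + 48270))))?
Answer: -24341/27977964290496 ≈ -8.7001e-10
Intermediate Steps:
1/(K(134, 156) + (-42455/(-24341) - 23051/(1/(1595 + 48270)))) = 1/(134*156 + (-42455/(-24341) - 23051/(1/(1595 + 48270)))) = 1/(20904 + (-42455*(-1/24341) - 23051/(1/49865))) = 1/(20904 + (42455/24341 - 23051/1/49865)) = 1/(20904 + (42455/24341 - 23051*49865)) = 1/(20904 + (42455/24341 - 1149438115)) = 1/(20904 - 27978473114760/24341) = 1/(-27977964290496/24341) = -24341/27977964290496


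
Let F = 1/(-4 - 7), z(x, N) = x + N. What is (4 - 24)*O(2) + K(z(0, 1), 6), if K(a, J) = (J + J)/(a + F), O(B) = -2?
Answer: 266/5 ≈ 53.200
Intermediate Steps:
z(x, N) = N + x
F = -1/11 (F = 1/(-11) = -1/11 ≈ -0.090909)
K(a, J) = 2*J/(-1/11 + a) (K(a, J) = (J + J)/(a - 1/11) = (2*J)/(-1/11 + a) = 2*J/(-1/11 + a))
(4 - 24)*O(2) + K(z(0, 1), 6) = (4 - 24)*(-2) + 22*6/(-1 + 11*(1 + 0)) = -20*(-2) + 22*6/(-1 + 11*1) = 40 + 22*6/(-1 + 11) = 40 + 22*6/10 = 40 + 22*6*(⅒) = 40 + 66/5 = 266/5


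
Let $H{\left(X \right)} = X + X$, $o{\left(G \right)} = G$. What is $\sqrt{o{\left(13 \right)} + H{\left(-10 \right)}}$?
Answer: $i \sqrt{7} \approx 2.6458 i$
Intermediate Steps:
$H{\left(X \right)} = 2 X$
$\sqrt{o{\left(13 \right)} + H{\left(-10 \right)}} = \sqrt{13 + 2 \left(-10\right)} = \sqrt{13 - 20} = \sqrt{-7} = i \sqrt{7}$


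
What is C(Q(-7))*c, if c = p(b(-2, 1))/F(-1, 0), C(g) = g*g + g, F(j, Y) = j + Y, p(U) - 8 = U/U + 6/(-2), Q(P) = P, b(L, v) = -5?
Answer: -252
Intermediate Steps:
p(U) = 6 (p(U) = 8 + (U/U + 6/(-2)) = 8 + (1 + 6*(-½)) = 8 + (1 - 3) = 8 - 2 = 6)
F(j, Y) = Y + j
C(g) = g + g² (C(g) = g² + g = g + g²)
c = -6 (c = 6/(0 - 1) = 6/(-1) = 6*(-1) = -6)
C(Q(-7))*c = -7*(1 - 7)*(-6) = -7*(-6)*(-6) = 42*(-6) = -252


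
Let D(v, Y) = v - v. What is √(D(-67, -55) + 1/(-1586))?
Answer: I*√1586/1586 ≈ 0.02511*I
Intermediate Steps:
D(v, Y) = 0
√(D(-67, -55) + 1/(-1586)) = √(0 + 1/(-1586)) = √(0 - 1/1586) = √(-1/1586) = I*√1586/1586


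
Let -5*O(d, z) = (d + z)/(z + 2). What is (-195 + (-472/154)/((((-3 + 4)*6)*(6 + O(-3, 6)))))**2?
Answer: 114070623748225/2997234009 ≈ 38059.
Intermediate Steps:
O(d, z) = -(d + z)/(5*(2 + z)) (O(d, z) = -(d + z)/(5*(z + 2)) = -(d + z)/(5*(2 + z)))
(-195 + (-472/154)/((((-3 + 4)*6)*(6 + O(-3, 6)))))**2 = (-195 + (-472/154)/((((-3 + 4)*6)*(6 + (-1*(-3) - 1*6)/(5*(2 + 6))))))**2 = (-195 + (-472*1/154)/(((1*6)*(6 + (1/5)*(3 - 6)/8))))**2 = (-195 - 236*1/(6*(6 + (1/5)*(1/8)*(-3)))/77)**2 = (-195 - 236*1/(6*(6 - 3/40))/77)**2 = (-195 - 236/(77*(6*(237/40))))**2 = (-195 - 236/(77*711/20))**2 = (-195 - 236/77*20/711)**2 = (-195 - 4720/54747)**2 = (-10680385/54747)**2 = 114070623748225/2997234009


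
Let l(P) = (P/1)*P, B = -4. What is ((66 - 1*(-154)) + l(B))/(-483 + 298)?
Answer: -236/185 ≈ -1.2757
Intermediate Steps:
l(P) = P² (l(P) = (1*P)*P = P*P = P²)
((66 - 1*(-154)) + l(B))/(-483 + 298) = ((66 - 1*(-154)) + (-4)²)/(-483 + 298) = ((66 + 154) + 16)/(-185) = (220 + 16)*(-1/185) = 236*(-1/185) = -236/185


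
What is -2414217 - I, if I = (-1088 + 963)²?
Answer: -2429842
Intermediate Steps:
I = 15625 (I = (-125)² = 15625)
-2414217 - I = -2414217 - 1*15625 = -2414217 - 15625 = -2429842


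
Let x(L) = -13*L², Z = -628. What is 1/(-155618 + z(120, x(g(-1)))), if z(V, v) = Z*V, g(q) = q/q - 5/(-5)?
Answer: -1/230978 ≈ -4.3294e-6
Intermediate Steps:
g(q) = 2 (g(q) = 1 - 5*(-⅕) = 1 + 1 = 2)
z(V, v) = -628*V
1/(-155618 + z(120, x(g(-1)))) = 1/(-155618 - 628*120) = 1/(-155618 - 75360) = 1/(-230978) = -1/230978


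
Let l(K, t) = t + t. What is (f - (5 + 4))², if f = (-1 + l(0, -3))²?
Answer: 1600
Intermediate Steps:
l(K, t) = 2*t
f = 49 (f = (-1 + 2*(-3))² = (-1 - 6)² = (-7)² = 49)
(f - (5 + 4))² = (49 - (5 + 4))² = (49 - 1*9)² = (49 - 9)² = 40² = 1600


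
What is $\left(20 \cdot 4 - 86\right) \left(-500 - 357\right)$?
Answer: $5142$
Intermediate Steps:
$\left(20 \cdot 4 - 86\right) \left(-500 - 357\right) = \left(80 - 86\right) \left(-857\right) = \left(-6\right) \left(-857\right) = 5142$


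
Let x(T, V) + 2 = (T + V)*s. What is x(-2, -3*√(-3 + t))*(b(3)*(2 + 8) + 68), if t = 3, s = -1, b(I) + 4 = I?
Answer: 0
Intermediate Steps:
b(I) = -4 + I
x(T, V) = -2 - T - V (x(T, V) = -2 + (T + V)*(-1) = -2 + (-T - V) = -2 - T - V)
x(-2, -3*√(-3 + t))*(b(3)*(2 + 8) + 68) = (-2 - 1*(-2) - (-3)*√(-3 + 3))*((-4 + 3)*(2 + 8) + 68) = (-2 + 2 - (-3)*√0)*(-1*10 + 68) = (-2 + 2 - (-3)*0)*(-10 + 68) = (-2 + 2 - 1*0)*58 = (-2 + 2 + 0)*58 = 0*58 = 0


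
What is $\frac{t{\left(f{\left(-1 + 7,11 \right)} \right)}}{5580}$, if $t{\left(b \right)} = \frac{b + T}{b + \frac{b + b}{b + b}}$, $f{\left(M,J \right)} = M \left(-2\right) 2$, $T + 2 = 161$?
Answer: $- \frac{3}{2852} \approx -0.0010519$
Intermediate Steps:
$T = 159$ ($T = -2 + 161 = 159$)
$f{\left(M,J \right)} = - 4 M$ ($f{\left(M,J \right)} = - 2 M 2 = - 4 M$)
$t{\left(b \right)} = \frac{159 + b}{1 + b}$ ($t{\left(b \right)} = \frac{b + 159}{b + \frac{b + b}{b + b}} = \frac{159 + b}{b + \frac{2 b}{2 b}} = \frac{159 + b}{b + 2 b \frac{1}{2 b}} = \frac{159 + b}{b + 1} = \frac{159 + b}{1 + b}$)
$\frac{t{\left(f{\left(-1 + 7,11 \right)} \right)}}{5580} = \frac{\frac{1}{1 - 4 \left(-1 + 7\right)} \left(159 - 4 \left(-1 + 7\right)\right)}{5580} = \frac{159 - 24}{1 - 24} \cdot \frac{1}{5580} = \frac{1}{-23} \cdot 135 \cdot \frac{1}{5580} = \left(- \frac{1}{23}\right) 135 \cdot \frac{1}{5580} = \left(- \frac{135}{23}\right) \frac{1}{5580} = - \frac{3}{2852}$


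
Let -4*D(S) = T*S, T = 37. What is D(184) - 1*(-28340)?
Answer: 26638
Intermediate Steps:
D(S) = -37*S/4
D(184) - 1*(-28340) = -37/4*184 - 1*(-28340) = -1702 + 28340 = 26638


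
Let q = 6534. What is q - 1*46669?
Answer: -40135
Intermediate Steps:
q - 1*46669 = 6534 - 1*46669 = 6534 - 46669 = -40135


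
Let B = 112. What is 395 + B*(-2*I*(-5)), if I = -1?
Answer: -725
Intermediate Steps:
395 + B*(-2*I*(-5)) = 395 + 112*(-2*(-1)*(-5)) = 395 + 112*(2*(-5)) = 395 + 112*(-10) = 395 - 1120 = -725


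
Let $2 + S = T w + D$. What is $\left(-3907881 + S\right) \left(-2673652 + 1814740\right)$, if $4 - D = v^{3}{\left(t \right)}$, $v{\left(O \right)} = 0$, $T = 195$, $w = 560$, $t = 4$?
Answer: $3262730977248$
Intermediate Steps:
$D = 4$ ($D = 4 - 0^{3} = 4 - 0 = 4 + 0 = 4$)
$S = 109202$ ($S = -2 + \left(195 \cdot 560 + 4\right) = -2 + \left(109200 + 4\right) = -2 + 109204 = 109202$)
$\left(-3907881 + S\right) \left(-2673652 + 1814740\right) = \left(-3907881 + 109202\right) \left(-2673652 + 1814740\right) = \left(-3798679\right) \left(-858912\right) = 3262730977248$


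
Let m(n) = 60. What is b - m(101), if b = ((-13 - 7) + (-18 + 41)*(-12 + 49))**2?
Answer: 690501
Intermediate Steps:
b = 690561 (b = (-20 + 23*37)**2 = (-20 + 851)**2 = 831**2 = 690561)
b - m(101) = 690561 - 1*60 = 690561 - 60 = 690501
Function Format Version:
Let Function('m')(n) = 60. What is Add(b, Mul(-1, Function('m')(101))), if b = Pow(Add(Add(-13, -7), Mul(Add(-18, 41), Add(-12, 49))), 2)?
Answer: 690501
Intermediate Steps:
b = 690561 (b = Pow(Add(-20, Mul(23, 37)), 2) = Pow(Add(-20, 851), 2) = Pow(831, 2) = 690561)
Add(b, Mul(-1, Function('m')(101))) = Add(690561, Mul(-1, 60)) = Add(690561, -60) = 690501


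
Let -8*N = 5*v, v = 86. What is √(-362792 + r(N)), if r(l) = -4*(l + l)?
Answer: I*√362362 ≈ 601.96*I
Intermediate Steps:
N = -215/4 (N = -5*86/8 = -⅛*430 = -215/4 ≈ -53.750)
r(l) = -8*l
√(-362792 + r(N)) = √(-362792 - 8*(-215/4)) = √(-362792 + 430) = √(-362362) = I*√362362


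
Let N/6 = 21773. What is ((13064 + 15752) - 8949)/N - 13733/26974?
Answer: -314539799/880957353 ≈ -0.35704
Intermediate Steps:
N = 130638 (N = 6*21773 = 130638)
((13064 + 15752) - 8949)/N - 13733/26974 = ((13064 + 15752) - 8949)/130638 - 13733/26974 = (28816 - 8949)*(1/130638) - 13733*1/26974 = 19867*(1/130638) - 13733/26974 = 19867/130638 - 13733/26974 = -314539799/880957353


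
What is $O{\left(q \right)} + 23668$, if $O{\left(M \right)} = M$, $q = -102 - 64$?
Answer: $23502$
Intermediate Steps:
$q = -166$
$O{\left(q \right)} + 23668 = -166 + 23668 = 23502$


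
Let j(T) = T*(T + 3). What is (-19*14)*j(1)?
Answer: -1064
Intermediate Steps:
j(T) = T*(3 + T)
(-19*14)*j(1) = (-19*14)*(1*(3 + 1)) = -266*4 = -1064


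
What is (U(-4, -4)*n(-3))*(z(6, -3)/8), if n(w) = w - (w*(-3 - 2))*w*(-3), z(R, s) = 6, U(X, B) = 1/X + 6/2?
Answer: -2277/8 ≈ -284.63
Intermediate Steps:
U(X, B) = 3 + 1/X (U(X, B) = 1/X + 6*(½) = 1/X + 3 = 3 + 1/X)
n(w) = w - 15*w² (n(w) = w - (w*(-5))*w*(-3) = w - (-5*w)*w*(-3) = w - (-5*w²)*(-3) = w - 15*w²)
(U(-4, -4)*n(-3))*(z(6, -3)/8) = ((3 + 1/(-4))*(-3*(1 - 15*(-3))))*(6/8) = ((3 - ¼)*(-3*(1 + 45)))*(6*(⅛)) = (11*(-3*46)/4)*(¾) = ((11/4)*(-138))*(¾) = -759/2*¾ = -2277/8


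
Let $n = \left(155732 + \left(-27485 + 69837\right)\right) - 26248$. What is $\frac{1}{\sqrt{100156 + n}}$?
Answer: $\frac{\sqrt{67998}}{135996} \approx 0.0019174$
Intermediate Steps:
$n = 171836$ ($n = \left(155732 + 42352\right) - 26248 = 198084 - 26248 = 171836$)
$\frac{1}{\sqrt{100156 + n}} = \frac{1}{\sqrt{100156 + 171836}} = \frac{1}{\sqrt{271992}} = \frac{1}{2 \sqrt{67998}} = \frac{\sqrt{67998}}{135996}$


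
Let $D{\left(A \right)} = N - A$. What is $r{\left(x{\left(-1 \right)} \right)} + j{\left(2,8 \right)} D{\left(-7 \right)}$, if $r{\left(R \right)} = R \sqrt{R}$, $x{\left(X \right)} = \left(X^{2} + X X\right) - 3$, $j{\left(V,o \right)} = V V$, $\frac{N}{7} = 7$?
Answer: $224 - i \approx 224.0 - 1.0 i$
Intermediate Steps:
$N = 49$ ($N = 7 \cdot 7 = 49$)
$j{\left(V,o \right)} = V^{2}$
$x{\left(X \right)} = -3 + 2 X^{2}$ ($x{\left(X \right)} = \left(X^{2} + X^{2}\right) - 3 = 2 X^{2} - 3 = -3 + 2 X^{2}$)
$D{\left(A \right)} = 49 - A$
$r{\left(R \right)} = R^{\frac{3}{2}}$
$r{\left(x{\left(-1 \right)} \right)} + j{\left(2,8 \right)} D{\left(-7 \right)} = \left(-3 + 2 \left(-1\right)^{2}\right)^{\frac{3}{2}} + 2^{2} \left(49 - -7\right) = \left(-3 + 2 \cdot 1\right)^{\frac{3}{2}} + 4 \left(49 + 7\right) = \left(-3 + 2\right)^{\frac{3}{2}} + 4 \cdot 56 = \left(-1\right)^{\frac{3}{2}} + 224 = - i + 224 = 224 - i$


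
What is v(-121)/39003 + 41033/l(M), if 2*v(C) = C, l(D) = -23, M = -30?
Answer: -3200822981/1794138 ≈ -1784.0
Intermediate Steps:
v(C) = C/2
v(-121)/39003 + 41033/l(M) = ((½)*(-121))/39003 + 41033/(-23) = -121/2*1/39003 + 41033*(-1/23) = -121/78006 - 41033/23 = -3200822981/1794138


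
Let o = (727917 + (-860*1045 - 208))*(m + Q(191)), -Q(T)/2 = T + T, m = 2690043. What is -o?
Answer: 459842505489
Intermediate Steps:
Q(T) = -4*T (Q(T) = -2*(T + T) = -4*T)
o = -459842505489 (o = (727917 + (-860*1045 - 208))*(2690043 - 4*191) = (727917 + (-898700 - 208))*(2690043 - 764) = (727917 - 898908)*2689279 = -170991*2689279 = -459842505489)
-o = -1*(-459842505489) = 459842505489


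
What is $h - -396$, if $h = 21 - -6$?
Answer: $423$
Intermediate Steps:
$h = 27$ ($h = 21 + 6 = 27$)
$h - -396 = 27 - -396 = 27 + 396 = 423$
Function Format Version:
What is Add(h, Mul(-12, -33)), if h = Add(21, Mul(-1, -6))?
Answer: 423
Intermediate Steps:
h = 27 (h = Add(21, 6) = 27)
Add(h, Mul(-12, -33)) = Add(27, Mul(-12, -33)) = Add(27, 396) = 423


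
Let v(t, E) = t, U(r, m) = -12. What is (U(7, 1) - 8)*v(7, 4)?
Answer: -140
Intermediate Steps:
(U(7, 1) - 8)*v(7, 4) = (-12 - 8)*7 = -20*7 = -140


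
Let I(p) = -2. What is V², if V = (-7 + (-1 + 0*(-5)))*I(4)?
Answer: 256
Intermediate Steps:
V = 16 (V = (-7 + (-1 + 0*(-5)))*(-2) = (-7 + (-1 + 0))*(-2) = (-7 - 1)*(-2) = -8*(-2) = 16)
V² = 16² = 256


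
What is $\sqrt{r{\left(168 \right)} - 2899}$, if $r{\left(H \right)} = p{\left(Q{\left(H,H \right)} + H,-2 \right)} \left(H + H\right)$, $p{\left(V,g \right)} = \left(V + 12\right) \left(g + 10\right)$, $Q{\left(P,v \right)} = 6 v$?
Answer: $\sqrt{3190445} \approx 1786.2$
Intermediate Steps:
$p{\left(V,g \right)} = \left(10 + g\right) \left(12 + V\right)$ ($p{\left(V,g \right)} = \left(12 + V\right) \left(10 + g\right) = \left(10 + g\right) \left(12 + V\right)$)
$r{\left(H \right)} = 2 H \left(96 + 56 H\right)$ ($r{\left(H \right)} = \left(120 + 10 \left(6 H + H\right) + 12 \left(-2\right) + \left(6 H + H\right) \left(-2\right)\right) \left(H + H\right) = \left(120 + 10 \cdot 7 H - 24 + 7 H \left(-2\right)\right) 2 H = \left(120 + 70 H - 24 - 14 H\right) 2 H = \left(96 + 56 H\right) 2 H = 2 H \left(96 + 56 H\right)$)
$\sqrt{r{\left(168 \right)} - 2899} = \sqrt{16 \cdot 168 \left(12 + 7 \cdot 168\right) - 2899} = \sqrt{16 \cdot 168 \left(12 + 1176\right) - 2899} = \sqrt{16 \cdot 168 \cdot 1188 - 2899} = \sqrt{3193344 - 2899} = \sqrt{3190445}$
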